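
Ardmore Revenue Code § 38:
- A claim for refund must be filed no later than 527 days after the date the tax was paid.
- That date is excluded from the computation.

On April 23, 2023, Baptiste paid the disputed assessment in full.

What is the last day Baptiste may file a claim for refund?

October 1, 2024

527 days after April 23, 2023 is October 1, 2024.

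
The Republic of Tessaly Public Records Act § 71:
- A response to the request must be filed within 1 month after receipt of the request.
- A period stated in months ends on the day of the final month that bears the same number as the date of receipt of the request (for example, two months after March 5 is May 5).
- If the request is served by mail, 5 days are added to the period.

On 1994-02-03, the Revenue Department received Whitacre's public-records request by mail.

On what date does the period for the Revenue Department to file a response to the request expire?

March 8, 1994

1 month after 1994-02-03 is March 3, 1994.
Service was by mail, adding 5 days: March 3, 1994 + 5 days = March 8, 1994.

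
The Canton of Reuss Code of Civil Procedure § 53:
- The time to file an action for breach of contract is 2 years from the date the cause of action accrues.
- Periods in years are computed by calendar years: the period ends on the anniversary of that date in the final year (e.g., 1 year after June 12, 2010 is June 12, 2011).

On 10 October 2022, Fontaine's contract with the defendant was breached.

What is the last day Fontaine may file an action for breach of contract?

2 years after 10 October 2022 is October 10, 2024.

October 10, 2024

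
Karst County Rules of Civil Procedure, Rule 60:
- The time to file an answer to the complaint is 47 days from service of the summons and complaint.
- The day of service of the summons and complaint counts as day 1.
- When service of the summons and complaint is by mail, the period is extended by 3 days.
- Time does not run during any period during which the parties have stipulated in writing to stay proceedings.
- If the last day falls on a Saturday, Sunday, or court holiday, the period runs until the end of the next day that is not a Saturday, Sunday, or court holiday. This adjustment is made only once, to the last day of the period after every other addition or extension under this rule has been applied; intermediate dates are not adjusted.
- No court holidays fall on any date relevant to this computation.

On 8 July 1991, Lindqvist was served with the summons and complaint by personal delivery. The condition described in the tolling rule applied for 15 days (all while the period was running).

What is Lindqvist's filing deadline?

Counting 8 July 1991 as day 1, day 47 is August 23, 1991.
Service was not by mail, so no mail extension applies.
Tolling adds 15 days: August 23, 1991 + 15 days = September 7, 1991.
September 7, 1991 is Saturday; September 8, 1991 is Sunday. The next qualifying day is September 9, 1991.

September 9, 1991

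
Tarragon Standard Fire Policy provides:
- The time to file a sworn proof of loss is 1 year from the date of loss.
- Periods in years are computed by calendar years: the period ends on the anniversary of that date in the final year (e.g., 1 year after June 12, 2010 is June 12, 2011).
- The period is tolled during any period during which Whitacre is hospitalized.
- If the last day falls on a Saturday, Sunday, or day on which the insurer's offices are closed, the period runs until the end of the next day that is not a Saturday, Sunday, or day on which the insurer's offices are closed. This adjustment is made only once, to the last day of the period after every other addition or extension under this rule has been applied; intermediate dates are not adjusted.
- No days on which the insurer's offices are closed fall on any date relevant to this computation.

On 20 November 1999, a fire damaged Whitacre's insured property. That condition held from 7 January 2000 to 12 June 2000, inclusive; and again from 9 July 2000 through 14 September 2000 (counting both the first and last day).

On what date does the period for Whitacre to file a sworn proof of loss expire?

1 year after 20 November 1999 is November 20, 2000.
From January 7, 2000 through June 12, 2000 inclusive is 158 days; tolling adds 158 days: November 20, 2000 + 158 days = April 27, 2001.
From July 9, 2000 through September 14, 2000 inclusive is 68 days; tolling adds 68 days: April 27, 2001 + 68 days = July 4, 2001.
July 4, 2001 is a Wednesday and not a day on which the insurer's offices are closed, so no extension applies.

July 4, 2001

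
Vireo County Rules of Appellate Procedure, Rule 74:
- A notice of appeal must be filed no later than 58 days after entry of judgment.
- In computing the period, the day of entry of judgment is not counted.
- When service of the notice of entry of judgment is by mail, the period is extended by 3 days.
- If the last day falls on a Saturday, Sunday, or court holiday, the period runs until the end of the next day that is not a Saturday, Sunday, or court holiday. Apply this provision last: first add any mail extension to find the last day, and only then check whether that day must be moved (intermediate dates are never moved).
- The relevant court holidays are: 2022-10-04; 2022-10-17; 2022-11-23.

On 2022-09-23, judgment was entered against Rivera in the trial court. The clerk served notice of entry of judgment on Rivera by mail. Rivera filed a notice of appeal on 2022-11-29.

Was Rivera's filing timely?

58 days after 2022-09-23 is November 20, 2022.
Service was by mail, adding 3 days: November 20, 2022 + 3 days = November 23, 2022.
November 23, 2022 is a listed holiday. The next qualifying day is November 24, 2022.
The deadline is November 24, 2022; the filing on November 29, 2022 is after that date.

No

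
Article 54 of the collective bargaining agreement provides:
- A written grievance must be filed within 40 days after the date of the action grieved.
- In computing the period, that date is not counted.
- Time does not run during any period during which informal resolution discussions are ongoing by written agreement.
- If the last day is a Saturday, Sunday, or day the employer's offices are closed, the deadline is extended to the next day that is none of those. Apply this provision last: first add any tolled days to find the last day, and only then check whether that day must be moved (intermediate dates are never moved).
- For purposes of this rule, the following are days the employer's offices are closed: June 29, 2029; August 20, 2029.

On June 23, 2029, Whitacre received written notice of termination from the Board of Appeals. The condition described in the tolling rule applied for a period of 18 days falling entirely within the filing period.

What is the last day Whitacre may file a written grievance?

August 21, 2029

40 days after June 23, 2029 is August 2, 2029.
Tolling adds 18 days: August 2, 2029 + 18 days = August 20, 2029.
August 20, 2029 is a listed holiday. The next qualifying day is August 21, 2029.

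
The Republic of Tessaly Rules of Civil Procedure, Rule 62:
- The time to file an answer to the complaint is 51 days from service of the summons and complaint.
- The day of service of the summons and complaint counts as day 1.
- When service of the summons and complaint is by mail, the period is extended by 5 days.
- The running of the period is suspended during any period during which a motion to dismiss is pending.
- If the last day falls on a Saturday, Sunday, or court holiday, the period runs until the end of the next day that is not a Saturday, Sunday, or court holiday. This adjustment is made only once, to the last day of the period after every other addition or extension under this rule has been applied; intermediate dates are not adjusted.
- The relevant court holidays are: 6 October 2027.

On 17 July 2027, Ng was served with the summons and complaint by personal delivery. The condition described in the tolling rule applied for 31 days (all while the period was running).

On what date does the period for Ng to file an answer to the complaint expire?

October 7, 2027

Counting 17 July 2027 as day 1, day 51 is September 5, 2027.
Service was not by mail, so no mail extension applies.
Tolling adds 31 days: September 5, 2027 + 31 days = October 6, 2027.
October 6, 2027 is a listed holiday. The next qualifying day is October 7, 2027.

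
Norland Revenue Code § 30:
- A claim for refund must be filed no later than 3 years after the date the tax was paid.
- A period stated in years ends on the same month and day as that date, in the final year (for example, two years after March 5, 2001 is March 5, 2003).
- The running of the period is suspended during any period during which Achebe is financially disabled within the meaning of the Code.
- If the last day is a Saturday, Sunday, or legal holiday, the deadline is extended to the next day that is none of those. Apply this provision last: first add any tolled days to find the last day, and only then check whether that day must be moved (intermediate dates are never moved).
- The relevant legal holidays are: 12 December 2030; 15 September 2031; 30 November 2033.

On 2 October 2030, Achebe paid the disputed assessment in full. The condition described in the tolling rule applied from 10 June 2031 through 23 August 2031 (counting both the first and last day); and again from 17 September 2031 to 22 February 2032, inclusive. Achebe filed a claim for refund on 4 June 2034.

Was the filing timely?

3 years after 2 October 2030 is October 2, 2033.
From June 10, 2031 through August 23, 2031 inclusive is 75 days; tolling adds 75 days: October 2, 2033 + 75 days = December 16, 2033.
From September 17, 2031 through February 22, 2032 inclusive is 159 days; tolling adds 159 days: December 16, 2033 + 159 days = May 24, 2034.
May 24, 2034 is a Wednesday and not a legal holiday, so no extension applies.
The deadline is May 24, 2034; the filing on June 4, 2034 is after that date.

No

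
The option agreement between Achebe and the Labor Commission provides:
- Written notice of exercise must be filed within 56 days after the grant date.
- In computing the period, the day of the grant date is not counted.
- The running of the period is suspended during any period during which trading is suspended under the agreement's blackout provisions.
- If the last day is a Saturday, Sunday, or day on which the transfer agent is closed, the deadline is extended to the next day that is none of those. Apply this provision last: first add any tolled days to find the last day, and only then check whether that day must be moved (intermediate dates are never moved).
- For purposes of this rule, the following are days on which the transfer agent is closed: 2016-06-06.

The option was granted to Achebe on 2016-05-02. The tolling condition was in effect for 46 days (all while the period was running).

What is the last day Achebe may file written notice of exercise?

August 12, 2016

56 days after 2016-05-02 is June 27, 2016.
Tolling adds 46 days: June 27, 2016 + 46 days = August 12, 2016.
August 12, 2016 is a Friday and not a day on which the transfer agent is closed, so no extension applies.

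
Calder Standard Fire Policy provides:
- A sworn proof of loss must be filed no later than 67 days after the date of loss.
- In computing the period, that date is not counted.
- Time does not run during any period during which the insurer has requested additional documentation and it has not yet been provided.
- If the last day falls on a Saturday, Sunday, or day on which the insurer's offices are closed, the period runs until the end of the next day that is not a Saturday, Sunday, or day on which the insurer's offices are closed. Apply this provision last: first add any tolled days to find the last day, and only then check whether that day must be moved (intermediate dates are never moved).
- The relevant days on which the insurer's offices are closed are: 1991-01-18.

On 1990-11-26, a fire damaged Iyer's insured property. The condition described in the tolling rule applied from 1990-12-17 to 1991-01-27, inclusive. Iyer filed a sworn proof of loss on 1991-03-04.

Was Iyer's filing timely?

67 days after 1990-11-26 is February 1, 1991.
From December 17, 1990 through January 27, 1991 inclusive is 42 days; tolling adds 42 days: February 1, 1991 + 42 days = March 15, 1991.
March 15, 1991 is a Friday and not a day on which the insurer's offices are closed, so no extension applies.
The deadline is March 15, 1991; the filing on March 4, 1991 is on or before that date.

Yes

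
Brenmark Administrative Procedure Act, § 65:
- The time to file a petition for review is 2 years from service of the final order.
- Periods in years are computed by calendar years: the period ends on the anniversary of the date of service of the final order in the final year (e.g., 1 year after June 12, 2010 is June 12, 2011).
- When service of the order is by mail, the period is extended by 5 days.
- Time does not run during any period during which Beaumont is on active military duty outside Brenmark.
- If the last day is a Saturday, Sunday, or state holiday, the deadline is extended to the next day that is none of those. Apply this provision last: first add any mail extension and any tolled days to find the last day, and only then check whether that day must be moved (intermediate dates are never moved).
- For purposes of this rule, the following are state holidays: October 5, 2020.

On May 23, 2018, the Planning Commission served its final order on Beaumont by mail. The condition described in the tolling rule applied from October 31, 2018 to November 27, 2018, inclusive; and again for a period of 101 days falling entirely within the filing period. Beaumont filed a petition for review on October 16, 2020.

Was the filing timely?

2 years after May 23, 2018 is May 23, 2020.
Service was by mail, adding 5 days: May 23, 2020 + 5 days = May 28, 2020.
From October 31, 2018 through November 27, 2018 inclusive is 28 days; tolling adds 28 days: May 28, 2020 + 28 days = June 25, 2020.
Tolling adds 101 days: June 25, 2020 + 101 days = October 4, 2020.
October 4, 2020 is Sunday; October 5, 2020 is a listed holiday. The next qualifying day is October 6, 2020.
The deadline is October 6, 2020; the filing on October 16, 2020 is after that date.

No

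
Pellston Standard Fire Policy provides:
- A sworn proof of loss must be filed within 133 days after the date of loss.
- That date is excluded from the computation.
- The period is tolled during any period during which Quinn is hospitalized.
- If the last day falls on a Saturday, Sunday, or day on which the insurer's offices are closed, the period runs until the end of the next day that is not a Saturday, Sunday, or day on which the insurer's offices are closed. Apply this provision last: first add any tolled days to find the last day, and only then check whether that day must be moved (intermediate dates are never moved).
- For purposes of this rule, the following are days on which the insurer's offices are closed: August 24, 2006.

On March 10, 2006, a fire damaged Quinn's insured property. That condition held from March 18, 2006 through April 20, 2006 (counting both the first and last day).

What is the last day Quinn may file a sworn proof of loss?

133 days after March 10, 2006 is July 21, 2006.
From March 18, 2006 through April 20, 2006 inclusive is 34 days; tolling adds 34 days: July 21, 2006 + 34 days = August 24, 2006.
August 24, 2006 is a listed holiday. The next qualifying day is August 25, 2006.

August 25, 2006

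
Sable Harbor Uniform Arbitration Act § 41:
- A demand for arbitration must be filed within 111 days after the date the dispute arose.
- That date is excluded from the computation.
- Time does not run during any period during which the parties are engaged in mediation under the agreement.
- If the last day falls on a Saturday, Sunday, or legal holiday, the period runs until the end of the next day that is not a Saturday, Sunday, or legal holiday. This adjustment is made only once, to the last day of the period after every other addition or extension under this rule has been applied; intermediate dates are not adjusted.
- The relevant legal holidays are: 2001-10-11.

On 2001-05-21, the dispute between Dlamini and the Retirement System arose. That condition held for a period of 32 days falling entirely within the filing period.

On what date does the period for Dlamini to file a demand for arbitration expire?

111 days after 2001-05-21 is September 9, 2001.
Tolling adds 32 days: September 9, 2001 + 32 days = October 11, 2001.
October 11, 2001 is a listed holiday. The next qualifying day is October 12, 2001.

October 12, 2001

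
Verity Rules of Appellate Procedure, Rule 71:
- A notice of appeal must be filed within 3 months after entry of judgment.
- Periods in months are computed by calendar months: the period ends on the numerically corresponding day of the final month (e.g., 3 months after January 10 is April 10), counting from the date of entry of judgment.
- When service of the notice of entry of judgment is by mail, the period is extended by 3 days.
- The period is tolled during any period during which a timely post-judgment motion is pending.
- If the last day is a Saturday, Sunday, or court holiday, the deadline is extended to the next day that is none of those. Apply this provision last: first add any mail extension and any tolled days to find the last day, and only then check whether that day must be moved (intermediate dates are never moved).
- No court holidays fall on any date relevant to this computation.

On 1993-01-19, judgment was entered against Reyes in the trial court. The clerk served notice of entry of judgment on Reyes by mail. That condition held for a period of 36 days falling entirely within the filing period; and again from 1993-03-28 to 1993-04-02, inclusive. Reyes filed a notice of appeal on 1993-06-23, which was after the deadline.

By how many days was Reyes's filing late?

20 days

3 months after 1993-01-19 is April 19, 1993.
Service was by mail, adding 3 days: April 19, 1993 + 3 days = April 22, 1993.
Tolling adds 36 days: April 22, 1993 + 36 days = May 28, 1993.
From March 28, 1993 through April 2, 1993 inclusive is 6 days; tolling adds 6 days: May 28, 1993 + 6 days = June 3, 1993.
June 3, 1993 is a Thursday and not a court holiday, so no extension applies.
The deadline is June 3, 1993; from June 3, 1993 to June 23, 1993 is 20 days.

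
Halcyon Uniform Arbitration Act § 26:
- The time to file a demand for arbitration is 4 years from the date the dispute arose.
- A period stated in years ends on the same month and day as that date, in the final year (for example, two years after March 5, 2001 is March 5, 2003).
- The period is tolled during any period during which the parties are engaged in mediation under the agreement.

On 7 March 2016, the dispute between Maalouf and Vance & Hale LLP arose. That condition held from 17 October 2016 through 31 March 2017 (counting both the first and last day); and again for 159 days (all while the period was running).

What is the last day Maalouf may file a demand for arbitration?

January 26, 2021

4 years after 7 March 2016 is March 7, 2020.
From October 17, 2016 through March 31, 2017 inclusive is 166 days; tolling adds 166 days: March 7, 2020 + 166 days = August 20, 2020.
Tolling adds 159 days: August 20, 2020 + 159 days = January 26, 2021.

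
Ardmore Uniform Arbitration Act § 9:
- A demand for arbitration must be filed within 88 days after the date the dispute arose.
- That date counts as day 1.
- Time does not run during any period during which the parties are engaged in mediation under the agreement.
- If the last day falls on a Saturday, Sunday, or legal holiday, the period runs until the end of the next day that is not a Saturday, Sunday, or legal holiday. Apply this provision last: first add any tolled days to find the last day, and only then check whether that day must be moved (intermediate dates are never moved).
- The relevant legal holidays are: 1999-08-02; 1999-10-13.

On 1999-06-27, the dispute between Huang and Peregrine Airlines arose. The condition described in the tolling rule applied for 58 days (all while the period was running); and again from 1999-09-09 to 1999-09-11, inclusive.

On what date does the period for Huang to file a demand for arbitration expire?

November 22, 1999

Counting 1999-06-27 as day 1, day 88 is September 22, 1999.
Tolling adds 58 days: September 22, 1999 + 58 days = November 19, 1999.
From September 9, 1999 through September 11, 1999 inclusive is 3 days; tolling adds 3 days: November 19, 1999 + 3 days = November 22, 1999.
November 22, 1999 is a Monday and not a legal holiday, so no extension applies.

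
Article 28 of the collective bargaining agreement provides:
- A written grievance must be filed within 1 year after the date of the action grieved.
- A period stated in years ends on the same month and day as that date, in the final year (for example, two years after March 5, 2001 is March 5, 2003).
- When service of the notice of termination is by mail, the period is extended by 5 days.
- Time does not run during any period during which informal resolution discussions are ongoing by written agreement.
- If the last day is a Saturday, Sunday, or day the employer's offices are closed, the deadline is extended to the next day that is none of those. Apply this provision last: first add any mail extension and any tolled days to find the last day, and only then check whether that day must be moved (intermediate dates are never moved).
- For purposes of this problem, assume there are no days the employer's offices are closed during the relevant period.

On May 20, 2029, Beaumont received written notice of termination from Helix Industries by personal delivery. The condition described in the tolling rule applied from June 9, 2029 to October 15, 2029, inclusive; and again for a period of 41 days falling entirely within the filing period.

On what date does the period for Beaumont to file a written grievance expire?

1 year after May 20, 2029 is May 20, 2030.
Service was not by mail, so no mail extension applies.
From June 9, 2029 through October 15, 2029 inclusive is 129 days; tolling adds 129 days: May 20, 2030 + 129 days = September 26, 2030.
Tolling adds 41 days: September 26, 2030 + 41 days = November 6, 2030.
November 6, 2030 is a Wednesday and not a day the employer's offices are closed, so no extension applies.

November 6, 2030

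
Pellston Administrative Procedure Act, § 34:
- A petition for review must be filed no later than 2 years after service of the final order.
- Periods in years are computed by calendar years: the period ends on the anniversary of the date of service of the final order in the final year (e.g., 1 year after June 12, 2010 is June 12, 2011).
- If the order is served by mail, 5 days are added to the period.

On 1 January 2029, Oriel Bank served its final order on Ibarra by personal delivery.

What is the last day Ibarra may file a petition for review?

2 years after 1 January 2029 is January 1, 2031.
Service was not by mail, so no mail extension applies.

January 1, 2031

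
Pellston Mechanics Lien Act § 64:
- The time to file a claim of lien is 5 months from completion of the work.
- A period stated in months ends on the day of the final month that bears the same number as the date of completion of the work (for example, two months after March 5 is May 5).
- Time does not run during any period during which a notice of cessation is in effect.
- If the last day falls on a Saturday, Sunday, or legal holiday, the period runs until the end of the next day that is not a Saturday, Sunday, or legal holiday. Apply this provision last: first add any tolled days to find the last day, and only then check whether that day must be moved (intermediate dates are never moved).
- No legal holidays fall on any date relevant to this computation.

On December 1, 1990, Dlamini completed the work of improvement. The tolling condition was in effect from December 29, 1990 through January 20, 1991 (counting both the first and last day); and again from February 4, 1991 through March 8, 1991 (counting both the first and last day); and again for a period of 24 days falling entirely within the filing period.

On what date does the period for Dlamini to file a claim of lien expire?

July 22, 1991

5 months after December 1, 1990 is May 1, 1991.
From December 29, 1990 through January 20, 1991 inclusive is 23 days; tolling adds 23 days: May 1, 1991 + 23 days = May 24, 1991.
From February 4, 1991 through March 8, 1991 inclusive is 33 days; tolling adds 33 days: May 24, 1991 + 33 days = June 26, 1991.
Tolling adds 24 days: June 26, 1991 + 24 days = July 20, 1991.
July 20, 1991 is Saturday; July 21, 1991 is Sunday. The next qualifying day is July 22, 1991.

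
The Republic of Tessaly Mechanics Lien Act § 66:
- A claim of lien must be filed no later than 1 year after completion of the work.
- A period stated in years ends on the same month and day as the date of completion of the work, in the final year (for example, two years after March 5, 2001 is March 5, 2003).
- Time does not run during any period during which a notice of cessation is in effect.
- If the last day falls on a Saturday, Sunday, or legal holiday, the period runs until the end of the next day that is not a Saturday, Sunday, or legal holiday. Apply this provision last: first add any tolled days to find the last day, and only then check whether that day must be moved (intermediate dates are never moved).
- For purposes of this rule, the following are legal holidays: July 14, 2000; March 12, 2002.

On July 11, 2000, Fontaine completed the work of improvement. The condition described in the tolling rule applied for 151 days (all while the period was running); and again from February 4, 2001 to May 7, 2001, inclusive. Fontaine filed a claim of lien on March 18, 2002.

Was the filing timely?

1 year after July 11, 2000 is July 11, 2001.
Tolling adds 151 days: July 11, 2001 + 151 days = December 9, 2001.
From February 4, 2001 through May 7, 2001 inclusive is 93 days; tolling adds 93 days: December 9, 2001 + 93 days = March 12, 2002.
March 12, 2002 is a listed holiday. The next qualifying day is March 13, 2002.
The deadline is March 13, 2002; the filing on March 18, 2002 is after that date.

No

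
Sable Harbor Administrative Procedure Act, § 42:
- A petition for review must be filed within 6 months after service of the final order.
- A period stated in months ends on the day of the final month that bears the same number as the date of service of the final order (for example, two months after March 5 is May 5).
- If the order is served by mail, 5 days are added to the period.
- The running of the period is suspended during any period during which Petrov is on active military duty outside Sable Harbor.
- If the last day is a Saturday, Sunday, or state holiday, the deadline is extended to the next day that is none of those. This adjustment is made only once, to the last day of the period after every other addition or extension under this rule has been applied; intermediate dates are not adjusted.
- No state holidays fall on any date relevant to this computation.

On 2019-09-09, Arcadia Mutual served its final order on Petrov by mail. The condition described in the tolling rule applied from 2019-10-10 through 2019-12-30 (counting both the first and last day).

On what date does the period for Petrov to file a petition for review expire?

June 4, 2020

6 months after 2019-09-09 is March 9, 2020.
Service was by mail, adding 5 days: March 9, 2020 + 5 days = March 14, 2020.
From October 10, 2019 through December 30, 2019 inclusive is 82 days; tolling adds 82 days: March 14, 2020 + 82 days = June 4, 2020.
June 4, 2020 is a Thursday and not a state holiday, so no extension applies.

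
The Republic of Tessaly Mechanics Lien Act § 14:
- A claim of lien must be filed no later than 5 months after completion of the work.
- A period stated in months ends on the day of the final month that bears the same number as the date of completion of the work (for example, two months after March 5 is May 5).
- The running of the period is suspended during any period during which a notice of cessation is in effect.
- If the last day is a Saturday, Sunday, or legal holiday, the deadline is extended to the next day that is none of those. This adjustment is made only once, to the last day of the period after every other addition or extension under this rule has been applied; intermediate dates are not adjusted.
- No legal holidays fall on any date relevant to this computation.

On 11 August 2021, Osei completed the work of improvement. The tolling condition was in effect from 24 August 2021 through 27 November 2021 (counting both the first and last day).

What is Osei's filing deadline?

April 18, 2022

5 months after 11 August 2021 is January 11, 2022.
From August 24, 2021 through November 27, 2021 inclusive is 96 days; tolling adds 96 days: January 11, 2022 + 96 days = April 17, 2022.
April 17, 2022 is Sunday. The next qualifying day is April 18, 2022.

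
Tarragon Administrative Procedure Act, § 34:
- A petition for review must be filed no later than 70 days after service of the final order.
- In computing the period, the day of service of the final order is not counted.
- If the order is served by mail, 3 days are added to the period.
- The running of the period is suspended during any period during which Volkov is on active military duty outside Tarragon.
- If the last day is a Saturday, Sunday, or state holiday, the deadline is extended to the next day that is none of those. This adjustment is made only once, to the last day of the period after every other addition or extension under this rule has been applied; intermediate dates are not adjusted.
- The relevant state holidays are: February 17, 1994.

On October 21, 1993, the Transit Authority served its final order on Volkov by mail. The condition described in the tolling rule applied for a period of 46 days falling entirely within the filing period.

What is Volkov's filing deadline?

February 18, 1994

70 days after October 21, 1993 is December 30, 1993.
Service was by mail, adding 3 days: December 30, 1993 + 3 days = January 2, 1994.
Tolling adds 46 days: January 2, 1994 + 46 days = February 17, 1994.
February 17, 1994 is a listed holiday. The next qualifying day is February 18, 1994.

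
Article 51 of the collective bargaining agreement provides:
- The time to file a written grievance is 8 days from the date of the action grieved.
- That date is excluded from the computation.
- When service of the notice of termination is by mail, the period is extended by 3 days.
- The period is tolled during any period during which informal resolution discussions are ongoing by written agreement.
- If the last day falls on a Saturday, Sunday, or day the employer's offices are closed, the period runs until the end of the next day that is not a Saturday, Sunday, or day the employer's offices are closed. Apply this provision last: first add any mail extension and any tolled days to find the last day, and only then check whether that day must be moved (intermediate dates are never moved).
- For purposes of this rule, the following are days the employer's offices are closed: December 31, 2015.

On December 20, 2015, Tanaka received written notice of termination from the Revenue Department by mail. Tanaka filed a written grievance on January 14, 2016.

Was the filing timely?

8 days after December 20, 2015 is December 28, 2015.
Service was by mail, adding 3 days: December 28, 2015 + 3 days = December 31, 2015.
December 31, 2015 is a listed holiday. The next qualifying day is January 1, 2016.
The deadline is January 1, 2016; the filing on January 14, 2016 is after that date.

No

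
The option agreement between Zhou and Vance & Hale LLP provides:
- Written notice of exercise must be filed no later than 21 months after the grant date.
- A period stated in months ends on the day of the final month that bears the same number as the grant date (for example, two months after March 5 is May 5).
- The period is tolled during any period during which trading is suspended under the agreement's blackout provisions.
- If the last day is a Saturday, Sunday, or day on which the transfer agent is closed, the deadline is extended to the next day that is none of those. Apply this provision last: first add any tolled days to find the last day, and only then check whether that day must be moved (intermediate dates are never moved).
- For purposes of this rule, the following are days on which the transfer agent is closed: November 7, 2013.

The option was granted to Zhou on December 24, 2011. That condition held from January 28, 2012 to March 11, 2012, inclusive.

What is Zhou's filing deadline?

21 months after December 24, 2011 is September 24, 2013.
From January 28, 2012 through March 11, 2012 inclusive is 44 days; tolling adds 44 days: September 24, 2013 + 44 days = November 7, 2013.
November 7, 2013 is a listed holiday. The next qualifying day is November 8, 2013.

November 8, 2013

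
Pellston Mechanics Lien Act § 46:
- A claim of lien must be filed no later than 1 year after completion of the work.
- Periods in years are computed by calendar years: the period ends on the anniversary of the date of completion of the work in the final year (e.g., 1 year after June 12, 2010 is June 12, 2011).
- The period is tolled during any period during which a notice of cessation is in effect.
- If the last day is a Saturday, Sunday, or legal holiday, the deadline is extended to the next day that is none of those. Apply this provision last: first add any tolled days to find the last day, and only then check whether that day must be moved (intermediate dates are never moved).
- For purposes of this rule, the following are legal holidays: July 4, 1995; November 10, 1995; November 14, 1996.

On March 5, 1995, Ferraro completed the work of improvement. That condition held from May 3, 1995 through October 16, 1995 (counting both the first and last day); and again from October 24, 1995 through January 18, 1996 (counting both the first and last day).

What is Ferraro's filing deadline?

November 15, 1996

1 year after March 5, 1995 is March 5, 1996.
From May 3, 1995 through October 16, 1995 inclusive is 167 days; tolling adds 167 days: March 5, 1996 + 167 days = August 19, 1996.
From October 24, 1995 through January 18, 1996 inclusive is 87 days; tolling adds 87 days: August 19, 1996 + 87 days = November 14, 1996.
November 14, 1996 is a listed holiday. The next qualifying day is November 15, 1996.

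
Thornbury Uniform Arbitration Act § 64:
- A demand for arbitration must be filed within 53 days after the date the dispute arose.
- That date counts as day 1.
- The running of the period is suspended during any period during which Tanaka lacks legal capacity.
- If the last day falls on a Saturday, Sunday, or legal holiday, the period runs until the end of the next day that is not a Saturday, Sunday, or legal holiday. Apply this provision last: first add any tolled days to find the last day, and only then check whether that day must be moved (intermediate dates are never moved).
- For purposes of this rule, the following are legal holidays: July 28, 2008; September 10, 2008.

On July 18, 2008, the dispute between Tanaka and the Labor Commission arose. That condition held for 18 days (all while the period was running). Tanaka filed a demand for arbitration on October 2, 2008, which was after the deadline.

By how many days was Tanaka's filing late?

Counting July 18, 2008 as day 1, day 53 is September 8, 2008.
Tolling adds 18 days: September 8, 2008 + 18 days = September 26, 2008.
September 26, 2008 is a Friday and not a legal holiday, so no extension applies.
The deadline is September 26, 2008; from September 26, 2008 to October 2, 2008 is 6 days.

6 days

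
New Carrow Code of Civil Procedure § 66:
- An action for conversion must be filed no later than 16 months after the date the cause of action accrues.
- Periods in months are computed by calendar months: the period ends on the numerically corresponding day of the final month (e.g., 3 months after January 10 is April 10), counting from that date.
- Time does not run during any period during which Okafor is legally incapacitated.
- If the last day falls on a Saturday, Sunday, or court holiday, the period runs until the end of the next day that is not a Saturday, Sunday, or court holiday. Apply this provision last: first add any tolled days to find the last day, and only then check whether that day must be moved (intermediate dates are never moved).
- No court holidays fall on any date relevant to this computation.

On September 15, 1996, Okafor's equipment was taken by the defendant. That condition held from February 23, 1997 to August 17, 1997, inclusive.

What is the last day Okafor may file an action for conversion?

16 months after September 15, 1996 is January 15, 1998.
From February 23, 1997 through August 17, 1997 inclusive is 176 days; tolling adds 176 days: January 15, 1998 + 176 days = July 10, 1998.
July 10, 1998 is a Friday and not a court holiday, so no extension applies.

July 10, 1998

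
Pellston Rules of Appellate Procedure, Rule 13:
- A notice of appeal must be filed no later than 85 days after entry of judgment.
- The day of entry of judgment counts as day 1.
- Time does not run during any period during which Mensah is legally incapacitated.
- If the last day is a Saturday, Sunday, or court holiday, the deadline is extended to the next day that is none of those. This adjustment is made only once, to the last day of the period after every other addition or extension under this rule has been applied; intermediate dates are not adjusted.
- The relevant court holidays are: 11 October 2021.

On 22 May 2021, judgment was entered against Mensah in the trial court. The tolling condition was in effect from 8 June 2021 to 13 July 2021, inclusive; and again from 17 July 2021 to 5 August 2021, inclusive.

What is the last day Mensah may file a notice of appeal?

Counting 22 May 2021 as day 1, day 85 is August 14, 2021.
From June 8, 2021 through July 13, 2021 inclusive is 36 days; tolling adds 36 days: August 14, 2021 + 36 days = September 19, 2021.
From July 17, 2021 through August 5, 2021 inclusive is 20 days; tolling adds 20 days: September 19, 2021 + 20 days = October 9, 2021.
October 9, 2021 is Saturday; October 10, 2021 is Sunday; October 11, 2021 is a listed holiday. The next qualifying day is October 12, 2021.

October 12, 2021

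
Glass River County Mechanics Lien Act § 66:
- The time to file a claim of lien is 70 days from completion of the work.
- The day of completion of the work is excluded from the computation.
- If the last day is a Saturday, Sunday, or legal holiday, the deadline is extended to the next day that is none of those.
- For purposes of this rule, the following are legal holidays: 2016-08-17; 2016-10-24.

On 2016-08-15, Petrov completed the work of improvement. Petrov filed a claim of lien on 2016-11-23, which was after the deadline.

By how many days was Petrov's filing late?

29 days

70 days after 2016-08-15 is October 24, 2016.
October 24, 2016 is a listed holiday. The next qualifying day is October 25, 2016.
The deadline is October 25, 2016; from October 25, 2016 to November 23, 2016 is 29 days.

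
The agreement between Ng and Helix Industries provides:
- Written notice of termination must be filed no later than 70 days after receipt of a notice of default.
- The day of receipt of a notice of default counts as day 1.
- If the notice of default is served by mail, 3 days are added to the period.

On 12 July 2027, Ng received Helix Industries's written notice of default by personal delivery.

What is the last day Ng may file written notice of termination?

Counting 12 July 2027 as day 1, day 70 is September 19, 2027.
Service was not by mail, so no mail extension applies.

September 19, 2027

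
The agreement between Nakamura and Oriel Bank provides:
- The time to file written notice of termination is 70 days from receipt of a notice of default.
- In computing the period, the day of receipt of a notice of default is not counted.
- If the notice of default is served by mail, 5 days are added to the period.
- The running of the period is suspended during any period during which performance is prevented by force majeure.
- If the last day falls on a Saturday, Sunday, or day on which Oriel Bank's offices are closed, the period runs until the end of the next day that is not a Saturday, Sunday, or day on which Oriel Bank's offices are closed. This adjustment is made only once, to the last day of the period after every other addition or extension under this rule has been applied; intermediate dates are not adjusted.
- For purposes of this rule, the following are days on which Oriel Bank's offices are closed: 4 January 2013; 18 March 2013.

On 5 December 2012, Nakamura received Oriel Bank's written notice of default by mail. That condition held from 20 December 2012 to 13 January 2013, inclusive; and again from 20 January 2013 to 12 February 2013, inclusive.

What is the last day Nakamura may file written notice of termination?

April 8, 2013

70 days after 5 December 2012 is February 13, 2013.
Service was by mail, adding 5 days: February 13, 2013 + 5 days = February 18, 2013.
From December 20, 2012 through January 13, 2013 inclusive is 25 days; tolling adds 25 days: February 18, 2013 + 25 days = March 15, 2013.
From January 20, 2013 through February 12, 2013 inclusive is 24 days; tolling adds 24 days: March 15, 2013 + 24 days = April 8, 2013.
April 8, 2013 is a Monday and not a day on which Oriel Bank's offices are closed, so no extension applies.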